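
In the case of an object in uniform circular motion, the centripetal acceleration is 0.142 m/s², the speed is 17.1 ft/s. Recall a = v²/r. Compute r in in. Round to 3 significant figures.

7530 in

Rearranging a = v²/r for r: r = v²/a.
a = 0.142 m/s²; v = 17.1 ft/s = 5.212 m/s.
r = 191.3 m
191.3 m × (1 in / 0.02540 m) = 7532 in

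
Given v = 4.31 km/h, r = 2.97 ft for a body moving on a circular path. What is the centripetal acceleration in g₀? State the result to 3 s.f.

Directly: a = v²/r.
v = 4.31 km/h = 1.197 m/s; r = 2.97 ft = 0.9053 m.
a = 1.583 m/s²
1.583 m/s² × (1 g₀ / 9.807 m/s²) = 0.1615 g₀

0.161 g₀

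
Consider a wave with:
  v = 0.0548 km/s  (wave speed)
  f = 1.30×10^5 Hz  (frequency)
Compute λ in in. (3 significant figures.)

Rearranging v = f·λ for λ: λ = v/f.
v = 0.0548 km/s = 54.80 m/s; f = 1.30×10^5 Hz.
λ = 4.215×10^-4 m
4.215×10^-4 m × (1 in / 0.02540 m) = 0.01660 in

0.0166 in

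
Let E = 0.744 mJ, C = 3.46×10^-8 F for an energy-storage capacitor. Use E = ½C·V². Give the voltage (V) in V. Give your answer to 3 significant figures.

Rearranging E = ½C·V² for V: V = √(2E/C).
E = 0.744 mJ = 7.440×10^-4 J; C = 3.46×10^-8 F.
V = 207.4 V  (the unit combination reduces to kg·m²/(A·s³) = V)

207 V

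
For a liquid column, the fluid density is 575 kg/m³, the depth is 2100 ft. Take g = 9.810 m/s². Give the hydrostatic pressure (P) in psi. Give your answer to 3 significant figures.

524 psi

P is given directly by: P = ρgh.
ρ = 575 kg/m³; h = 2100 ft = 640.1 m; g = 9.810 m/s².
P = 3.611×10^6 Pa
3.611×10^6 Pa × (1 psi / 6895 Pa) = 523.7 psi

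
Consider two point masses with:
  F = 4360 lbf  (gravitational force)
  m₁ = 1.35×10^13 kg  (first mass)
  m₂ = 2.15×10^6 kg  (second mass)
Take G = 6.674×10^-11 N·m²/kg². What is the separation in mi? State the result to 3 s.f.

0.196 mi

From Newton's law of gravitation: r = √(G·m₁m₂/F).
F = 4360 lbf = 19394 N; m₁ = 1.35×10^13 kg; m₂ = 2.15×10^6 kg; G = 6.674×10^-11 N·m²/kg².
r = 316.0 m
316.0 m × (1 mi / 1609 m) = 0.1964 mi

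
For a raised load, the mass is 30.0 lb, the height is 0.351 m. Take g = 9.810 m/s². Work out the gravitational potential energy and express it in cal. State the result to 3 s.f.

11.2 cal

PE is given directly by: PE = mgh.
m = 30.0 lb = 13.61 kg; h = 0.351 m; g = 9.810 m/s².
PE = 46.86 J
46.86 J × (1 cal / 4.184 J) = 11.20 cal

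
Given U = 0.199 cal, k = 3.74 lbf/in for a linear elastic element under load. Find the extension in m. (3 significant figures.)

Rearranging: x = √(2U/k).
U = 0.199 cal = 0.8326 J; k = 3.74 lbf/in = 655.0 N/m.
x = 0.05042 m

0.0504 m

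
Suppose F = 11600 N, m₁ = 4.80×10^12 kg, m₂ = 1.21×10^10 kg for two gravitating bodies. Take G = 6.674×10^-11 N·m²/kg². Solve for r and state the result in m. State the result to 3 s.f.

18300 m

Solving F = G·m₁·m₂/r² for r: r = √(G·m₁m₂/F).
F = 11600 N; m₁ = 4.80×10^12 kg; m₂ = 1.21×10^10 kg; G = 6.674×10^-11 N·m²/kg².
r = 18280 m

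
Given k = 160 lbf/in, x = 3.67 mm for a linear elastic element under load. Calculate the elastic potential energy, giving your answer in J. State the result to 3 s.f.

0.189 J

U is given directly by: U = ½kx².
k = 160 lbf/in = 28020 N/m; x = 3.67 mm = 0.003670 m.
U = 0.1887 J  (the unit combination reduces to kg·m²/s² = J)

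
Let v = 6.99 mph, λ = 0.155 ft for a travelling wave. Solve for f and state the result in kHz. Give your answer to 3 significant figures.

0.0661 kHz

Rearranging: f = v/λ.
v = 6.99 mph = 3.125 m/s; λ = 0.155 ft = 0.04724 m.
f = 66.14 Hz
66.14 Hz × (1 kHz / 1000 Hz) = 0.06614 kHz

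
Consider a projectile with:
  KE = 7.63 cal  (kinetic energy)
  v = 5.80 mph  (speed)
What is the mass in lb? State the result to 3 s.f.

Rearranging KE = ½mv² for m: m = 2·KE/v².
KE = 7.63 cal = 31.92 J; v = 5.80 mph = 2.593 m/s.
m = 9.497 kg
9.497 kg × (1 lb / 0.4536 kg) = 20.94 lb

20.9 lb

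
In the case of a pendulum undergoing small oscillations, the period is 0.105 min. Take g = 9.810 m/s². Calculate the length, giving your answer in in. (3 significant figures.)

Rearranging T = 2π√(L/g) for L: L = g·(T/2π)².
T = 0.105 min = 6.300 s; g = 9.810 m/s².
L = 9.863 m
9.863 m × (1 in / 0.02540 m) = 388.3 in

388 in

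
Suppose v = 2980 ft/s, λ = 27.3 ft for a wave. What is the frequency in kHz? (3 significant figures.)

Rearranging: f = v/λ.
v = 2980 ft/s = 908.3 m/s; λ = 27.3 ft = 8.321 m.
f = 109.2 Hz
109.2 Hz × (1 kHz / 1000 Hz) = 0.1092 kHz

0.109 kHz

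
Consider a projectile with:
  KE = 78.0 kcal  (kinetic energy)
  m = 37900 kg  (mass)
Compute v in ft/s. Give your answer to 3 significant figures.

Rearranging KE = ½mv² for v: v = √(2·KE/m).
KE = 78.0 kcal = 3.264×10^5 J; m = 37900 kg.
v = 4.150 m/s
4.150 m/s × (1 ft/s / 0.3048 m/s) = 13.62 ft/s

13.6 ft/s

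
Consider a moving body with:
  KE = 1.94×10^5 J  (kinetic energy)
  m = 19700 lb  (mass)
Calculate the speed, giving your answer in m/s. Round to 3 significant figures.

Rearranging: v = √(2·KE/m).
KE = 1.94×10^5 J; m = 19700 lb = 8936 kg.
v = 6.589 m/s

6.59 m/s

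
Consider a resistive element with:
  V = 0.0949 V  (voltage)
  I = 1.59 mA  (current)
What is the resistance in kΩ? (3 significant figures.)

Rearranging V = I·R for R: R = V/I.
V = 0.0949 V; I = 1.59 mA = 0.001590 A.
R = 59.69 Ω
59.69 Ω × (1 kΩ / 1000 Ω) = 0.05969 kΩ

0.0597 kΩ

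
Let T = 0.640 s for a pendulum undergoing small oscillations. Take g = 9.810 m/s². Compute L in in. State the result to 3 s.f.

Rearranging: L = g·(T/2π)².
T = 0.640 s; g = 9.810 m/s².
L = 0.1018 m
0.1018 m × (1 in / 0.02540 m) = 4.007 in

4.01 in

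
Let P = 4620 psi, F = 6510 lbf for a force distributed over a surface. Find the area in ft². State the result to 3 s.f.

Rearranging: A = F/P.
P = 4620 psi = 3.185×10^7 Pa; F = 6510 lbf = 28958 N.
A = 9.091×10^-4 m²
9.091×10^-4 m² × (1 ft² / 0.09290 m²) = 0.009785 ft²

0.00979 ft²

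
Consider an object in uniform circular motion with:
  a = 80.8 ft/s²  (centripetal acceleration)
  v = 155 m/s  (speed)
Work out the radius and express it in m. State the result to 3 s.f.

Solving a = v²/r for r: r = v²/a.
a = 80.8 ft/s² = 24.63 m/s²; v = 155 m/s.
r = 975.5 m

976 m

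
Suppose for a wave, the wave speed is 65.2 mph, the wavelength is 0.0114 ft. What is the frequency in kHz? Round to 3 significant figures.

Solving v = f·λ for f: f = v/λ.
v = 65.2 mph = 29.15 m/s; λ = 0.0114 ft = 0.003475 m.
f = 8388 Hz
8388 Hz × (1 kHz / 1000 Hz) = 8.388 kHz

8.39 kHz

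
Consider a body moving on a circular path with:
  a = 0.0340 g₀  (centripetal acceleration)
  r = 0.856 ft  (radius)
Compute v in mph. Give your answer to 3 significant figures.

Solving a = v²/r for v: v = √(a·r).
a = 0.0340 g₀ = 0.3334 m/s²; r = 0.856 ft = 0.2609 m.
v = 0.2949 m/s
0.2949 m/s × (1 mph / 0.4470 m/s) = 0.6598 mph

0.660 mph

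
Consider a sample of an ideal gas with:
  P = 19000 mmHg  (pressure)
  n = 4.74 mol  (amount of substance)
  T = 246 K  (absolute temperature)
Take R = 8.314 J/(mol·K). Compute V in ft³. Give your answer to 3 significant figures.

From the ideal-gas law: V = nRT/P.
P = 19000 mmHg = 2.533×10^6 Pa; n = 4.74 mol; T = 246 K; R = 8.314 J/(mol·K).
V = 0.003827 m³
0.003827 m³ × (1 ft³ / 0.02832 m³) = 0.1352 ft³

0.135 ft³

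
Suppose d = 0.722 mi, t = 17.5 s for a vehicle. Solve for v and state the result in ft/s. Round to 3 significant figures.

Directly: v = d/t.
d = 0.722 mi = 1162 m; t = 17.5 s.
v = 66.40 m/s
66.40 m/s × (1 ft/s / 0.3048 m/s) = 217.8 ft/s

218 ft/s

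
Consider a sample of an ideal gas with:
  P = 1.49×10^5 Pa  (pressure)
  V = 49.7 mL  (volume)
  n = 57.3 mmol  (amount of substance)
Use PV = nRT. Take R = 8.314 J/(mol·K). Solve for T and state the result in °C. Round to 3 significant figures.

Solving PV = nRT for T: T = PV/(nR).
P = 1.49×10^5 Pa; V = 49.7 mL = 4.970×10^-5 m³; n = 57.3 mmol = 0.05730 mol; R = 8.314 J/(mol·K).
T = 15.54 K
15.54 K − 273.15 = -257.6 °C

-258 °C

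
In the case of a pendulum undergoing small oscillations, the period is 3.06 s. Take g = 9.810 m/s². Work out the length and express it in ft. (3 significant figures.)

Rearranging T = 2π√(L/g) for L: L = g·(T/2π)².
T = 3.06 s; g = 9.810 m/s².
L = 2.327 m
2.327 m × (1 ft / 0.3048 m) = 7.634 ft

7.63 ft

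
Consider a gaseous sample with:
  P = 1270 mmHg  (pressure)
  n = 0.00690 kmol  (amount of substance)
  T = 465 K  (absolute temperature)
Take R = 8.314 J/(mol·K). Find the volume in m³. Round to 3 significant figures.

0.158 m³

Solving PV = nRT for V: V = nRT/P.
P = 1270 mmHg = 1.693×10^5 Pa; n = 0.00690 kmol = 6.900 mol; T = 465 K; R = 8.314 J/(mol·K).
V = 0.1575 m³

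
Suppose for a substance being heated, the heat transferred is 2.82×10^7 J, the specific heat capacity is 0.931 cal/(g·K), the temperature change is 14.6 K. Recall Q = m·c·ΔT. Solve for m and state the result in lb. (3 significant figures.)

Solving Q = m·c·ΔT for m: m = Q/(c·ΔT).
Q = 2.82×10^7 J; c = 0.931 cal/(g·K) = 3895 J/(kg·K); ΔT = 14.6 K.
m = 495.9 kg
495.9 kg × (1 lb / 0.4536 kg) = 1093 lb

1090 lb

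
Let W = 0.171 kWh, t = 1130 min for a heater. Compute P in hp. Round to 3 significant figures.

P is given directly by: P = W/t.
W = 0.171 kWh = 6.156×10^5 J; t = 1130 min = 67800 s.
P = 9.080 W  (the unit combination reduces to kg·m²/s³ = W)
9.080 W × (1 hp / 745.7 W) = 0.01218 hp

0.0122 hp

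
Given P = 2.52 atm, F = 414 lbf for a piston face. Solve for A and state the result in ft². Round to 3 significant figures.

Rearranging: A = F/P.
P = 2.52 atm = 2.553×10^5 Pa; F = 414 lbf = 1842 N.
A = 0.007212 m²
0.007212 m² × (1 ft² / 0.09290 m²) = 0.07763 ft²

0.0776 ft²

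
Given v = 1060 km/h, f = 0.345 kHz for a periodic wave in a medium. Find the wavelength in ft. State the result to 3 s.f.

Rearranging: λ = v/f.
v = 1060 km/h = 294.4 m/s; f = 0.345 kHz = 345.0 Hz.
λ = 0.8535 m
0.8535 m × (1 ft / 0.3048 m) = 2.800 ft

2.80 ft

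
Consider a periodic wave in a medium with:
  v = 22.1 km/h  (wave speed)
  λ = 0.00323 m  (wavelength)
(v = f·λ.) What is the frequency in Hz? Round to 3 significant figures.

Rearranging: f = v/λ.
v = 22.1 km/h = 6.139 m/s; λ = 0.00323 m.
f = 1901 Hz

1900 Hz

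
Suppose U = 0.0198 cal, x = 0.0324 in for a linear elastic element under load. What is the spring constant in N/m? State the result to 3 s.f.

Solving U = ½k·x² for k: k = 2U/x².
U = 0.0198 cal = 0.08284 J; x = 0.0324 in = 8.230×10^-4 m.
k = 2.446×10^5 N/m

2.45×10^5 N/m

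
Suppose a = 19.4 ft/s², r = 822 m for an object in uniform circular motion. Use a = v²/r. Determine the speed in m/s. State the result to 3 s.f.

69.7 m/s

Rearranging a = v²/r for v: v = √(a·r).
a = 19.4 ft/s² = 5.913 m/s²; r = 822 m.
v = 69.72 m/s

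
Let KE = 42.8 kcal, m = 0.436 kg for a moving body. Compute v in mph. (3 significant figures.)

2030 mph

Solving KE = ½mv² for v: v = √(2·KE/m).
KE = 42.8 kcal = 1.791×10^5 J; m = 0.436 kg.
v = 906.3 m/s
906.3 m/s × (1 mph / 0.4470 m/s) = 2027 mph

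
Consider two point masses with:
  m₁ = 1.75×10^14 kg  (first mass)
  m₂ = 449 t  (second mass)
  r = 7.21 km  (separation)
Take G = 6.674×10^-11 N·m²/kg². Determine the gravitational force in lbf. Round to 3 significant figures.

Directly: F = Gm₁m₂/r².
m₁ = 1.75×10^14 kg; m₂ = 449 t = 4.490×10^5 kg; r = 7.21 km = 7210 m; G = 6.674×10^-11 N·m²/kg².
F = 100.9 N
100.9 N × (1 lbf / 4.448 N) = 22.68 lbf

22.7 lbf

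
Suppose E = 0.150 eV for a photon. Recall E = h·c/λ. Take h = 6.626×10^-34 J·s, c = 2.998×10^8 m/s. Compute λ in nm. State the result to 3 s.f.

8270 nm

Rearranging E = h·c/λ for λ: λ = hc/E.
E = 0.150 eV = 2.403×10^-20 J; h = 6.626×10^-34 J·s; c = 2.998×10^8 m/s.
λ = 8.266×10^-6 m
8.266×10^-6 m × (1 nm / 1.000×10^-9 m) = 8266 nm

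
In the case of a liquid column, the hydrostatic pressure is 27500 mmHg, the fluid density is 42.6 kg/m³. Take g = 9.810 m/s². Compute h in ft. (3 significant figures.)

Rearranging P = ρ·g·h for h: h = P/(ρ·g).
P = 27500 mmHg = 3.666×10^6 Pa; ρ = 42.6 kg/m³; g = 9.810 m/s².
h = 8773 m
8773 m × (1 ft / 0.3048 m) = 28783 ft

28800 ft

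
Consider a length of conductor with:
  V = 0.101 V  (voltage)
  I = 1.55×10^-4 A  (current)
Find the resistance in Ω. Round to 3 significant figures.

Rearranging V = I·R for R: R = V/I.
V = 0.101 V; I = 1.55×10^-4 A.
R = 651.6 Ω

652 Ω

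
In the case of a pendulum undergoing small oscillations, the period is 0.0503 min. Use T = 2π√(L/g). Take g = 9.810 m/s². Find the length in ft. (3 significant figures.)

7.43 ft

Solving T = 2π√(L/g) for L: L = g·(T/2π)².
T = 0.0503 min = 3.018 s; g = 9.810 m/s².
L = 2.263 m
2.263 m × (1 ft / 0.3048 m) = 7.426 ft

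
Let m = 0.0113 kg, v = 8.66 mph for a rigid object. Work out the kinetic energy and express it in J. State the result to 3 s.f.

Directly: KE = ½mv².
m = 0.0113 kg; v = 8.66 mph = 3.871 m/s.
KE = 0.08468 J

0.0847 J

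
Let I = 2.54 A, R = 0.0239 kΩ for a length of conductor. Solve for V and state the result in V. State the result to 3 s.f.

From Ohm's law: V = IR.
I = 2.54 A; R = 0.0239 kΩ = 23.90 Ω.
V = 60.71 V  (the unit combination reduces to kg·m²/(A·s³) = V)

60.7 V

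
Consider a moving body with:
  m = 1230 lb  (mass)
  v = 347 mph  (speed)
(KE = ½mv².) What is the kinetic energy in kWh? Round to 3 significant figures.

Directly: KE = ½mv².
m = 1230 lb = 557.9 kg; v = 347 mph = 155.1 m/s.
KE = 6.713×10^6 J
6.713×10^6 J × (1 kWh / 3.600×10^6 J) = 1.865 kWh

1.86 kWh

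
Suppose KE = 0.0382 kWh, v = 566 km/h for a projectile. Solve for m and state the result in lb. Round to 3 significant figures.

Rearranging: m = 2·KE/v².
KE = 0.0382 kWh = 1.375×10^5 J; v = 566 km/h = 157.2 m/s.
m = 11.13 kg
11.13 kg × (1 lb / 0.4536 kg) = 24.53 lb

24.5 lb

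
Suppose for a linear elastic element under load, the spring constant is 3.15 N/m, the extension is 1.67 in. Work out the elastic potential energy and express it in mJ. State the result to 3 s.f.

Directly: U = ½kx².
k = 3.15 N/m; x = 1.67 in = 0.04242 m.
U = 0.002834 J
0.002834 J × (1 mJ / 0.001000 J) = 2.834 mJ

2.83 mJ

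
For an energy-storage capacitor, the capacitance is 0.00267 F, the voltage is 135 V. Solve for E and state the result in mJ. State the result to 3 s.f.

24300 mJ

E is given directly by: E = ½CV².
C = 0.00267 F; V = 135 V.
E = 24.33 J
24.33 J × (1 mJ / 0.001000 J) = 24330 mJ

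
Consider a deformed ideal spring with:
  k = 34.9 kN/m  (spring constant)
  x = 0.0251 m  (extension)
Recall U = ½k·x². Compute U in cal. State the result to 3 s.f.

Directly: U = ½kx².
k = 34.9 kN/m = 34900 N/m; x = 0.0251 m.
U = 10.99 J
10.99 J × (1 cal / 4.184 J) = 2.628 cal

2.63 cal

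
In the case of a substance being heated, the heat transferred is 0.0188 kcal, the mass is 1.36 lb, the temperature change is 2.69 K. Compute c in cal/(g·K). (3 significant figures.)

0.0113 cal/(g·K)

Rearranging Q = m·c·ΔT for c: c = Q/(m·ΔT).
Q = 0.0188 kcal = 78.66 J; m = 1.36 lb = 0.6169 kg; ΔT = 2.69 K.
c = 47.40 J/(kg·K)
47.40 J/(kg·K) × (1 cal/(g·K) / 4184 J/(kg·K)) = 0.01133 cal/(g·K)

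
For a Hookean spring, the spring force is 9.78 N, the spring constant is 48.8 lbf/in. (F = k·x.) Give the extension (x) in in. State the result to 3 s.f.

From Hooke's law: x = F/k.
F = 9.78 N; k = 48.8 lbf/in = 8546 N/m.
x = 0.001144 m
0.001144 m × (1 in / 0.02540 m) = 0.04505 in

0.0451 in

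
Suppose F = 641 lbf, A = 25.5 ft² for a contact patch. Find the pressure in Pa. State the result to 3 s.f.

Directly: P = F/A.
F = 641 lbf = 2851 N; A = 25.5 ft² = 2.369 m².
P = 1204 Pa

1200 Pa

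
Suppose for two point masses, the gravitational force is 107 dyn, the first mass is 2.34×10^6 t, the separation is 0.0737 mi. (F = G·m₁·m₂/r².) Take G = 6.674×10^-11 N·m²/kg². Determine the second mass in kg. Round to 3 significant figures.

From Newton's law of gravitation: m₂ = F·r²/(G·m₁).
F = 107 dyn = 0.001070 N; m₁ = 2.34×10^6 t = 2.340×10^9 kg; r = 0.0737 mi = 118.6 m; G = 6.674×10^-11 N·m²/kg².
m₂ = 96.39 kg

96.4 kg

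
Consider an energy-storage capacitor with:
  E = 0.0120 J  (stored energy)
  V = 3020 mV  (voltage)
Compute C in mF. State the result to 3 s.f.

Solving E = ½C·V² for C: C = 2E/V².
E = 0.0120 J; V = 3020 mV = 3.020 V.
C = 0.002631 F
0.002631 F × (1 mF / 0.001000 F) = 2.631 mF

2.63 mF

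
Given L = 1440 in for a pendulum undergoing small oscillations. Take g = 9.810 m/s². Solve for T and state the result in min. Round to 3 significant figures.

Directly: T = 2π√(L/g).
L = 1440 in = 36.58 m; g = 9.810 m/s².
T = 12.13 s
12.13 s × (1 min / 60.00 s) = 0.2022 min

0.202 min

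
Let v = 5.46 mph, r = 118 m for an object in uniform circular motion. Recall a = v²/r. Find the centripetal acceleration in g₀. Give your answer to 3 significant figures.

0.00515 g₀

a is given directly by: a = v²/r.
v = 5.46 mph = 2.441 m/s; r = 118 m.
a = 0.05049 m/s²
0.05049 m/s² × (1 g₀ / 9.807 m/s²) = 0.005148 g₀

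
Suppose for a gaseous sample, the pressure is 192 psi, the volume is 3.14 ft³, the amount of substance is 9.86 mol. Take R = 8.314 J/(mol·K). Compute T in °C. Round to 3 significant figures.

1160 °C

Rearranging PV = nRT for T: T = PV/(nR).
P = 192 psi = 1.324×10^6 Pa; V = 3.14 ft³ = 0.08891 m³; n = 9.86 mol; R = 8.314 J/(mol·K).
T = 1436 K
1436 K − 273.15 = 1163 °C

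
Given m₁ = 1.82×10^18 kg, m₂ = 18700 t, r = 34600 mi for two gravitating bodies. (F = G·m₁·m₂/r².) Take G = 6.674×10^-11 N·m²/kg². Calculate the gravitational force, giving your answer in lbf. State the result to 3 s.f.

From Newton's law of gravitation: F = Gm₁m₂/r².
m₁ = 1.82×10^18 kg; m₂ = 18700 t = 1.870×10^7 kg; r = 34600 mi = 5.568×10^7 m; G = 6.674×10^-11 N·m²/kg².
F = 0.7326 N
0.7326 N × (1 lbf / 4.448 N) = 0.1647 lbf

0.165 lbf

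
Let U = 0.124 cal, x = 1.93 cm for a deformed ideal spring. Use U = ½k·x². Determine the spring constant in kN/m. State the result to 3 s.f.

Rearranging: k = 2U/x².
U = 0.124 cal = 0.5188 J; x = 1.93 cm = 0.01930 m.
k = 2786 N/m
2786 N/m × (1 kN/m / 1000 N/m) = 2.786 kN/m

2.79 kN/m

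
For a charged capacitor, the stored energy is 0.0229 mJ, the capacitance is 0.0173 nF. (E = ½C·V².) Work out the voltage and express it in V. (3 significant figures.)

Solving E = ½C·V² for V: V = √(2E/C).
E = 0.0229 mJ = 2.290×10^-5 J; C = 0.0173 nF = 1.730×10^-11 F.
V = 1627 V  (the unit combination reduces to kg·m²/(A·s³) = V)

1630 V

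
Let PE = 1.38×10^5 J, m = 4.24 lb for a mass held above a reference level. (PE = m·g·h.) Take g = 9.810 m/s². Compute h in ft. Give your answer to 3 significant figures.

Solving PE = m·g·h for h: h = PE/(m·g).
PE = 1.38×10^5 J; m = 4.24 lb = 1.923 kg; g = 9.810 m/s².
h = 7314 m
7314 m × (1 ft / 0.3048 m) = 23997 ft

24000 ft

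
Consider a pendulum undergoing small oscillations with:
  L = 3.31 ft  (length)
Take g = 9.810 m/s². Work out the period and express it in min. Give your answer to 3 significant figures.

Directly: T = 2π√(L/g).
L = 3.31 ft = 1.009 m; g = 9.810 m/s².
T = 2.015 s
2.015 s × (1 min / 60.00 s) = 0.03358 min

0.0336 min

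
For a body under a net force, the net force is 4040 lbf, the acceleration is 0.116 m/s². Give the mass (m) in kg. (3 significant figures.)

From Newton's second law: m = F/a.
F = 4040 lbf = 17971 N; a = 0.116 m/s².
m = 1.549×10^5 kg

1.55×10^5 kg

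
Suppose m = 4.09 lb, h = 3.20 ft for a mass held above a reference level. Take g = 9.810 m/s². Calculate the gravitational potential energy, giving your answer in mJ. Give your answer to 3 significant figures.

17800 mJ

PE is given directly by: PE = mgh.
m = 4.09 lb = 1.855 kg; h = 3.20 ft = 0.9754 m; g = 9.810 m/s².
PE = 17.75 J
17.75 J × (1 mJ / 0.001000 J) = 17751 mJ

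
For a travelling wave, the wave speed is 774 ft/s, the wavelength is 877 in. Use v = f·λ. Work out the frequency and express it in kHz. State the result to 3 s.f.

0.0106 kHz

Rearranging v = f·λ for f: f = v/λ.
v = 774 ft/s = 235.9 m/s; λ = 877 in = 22.28 m.
f = 10.59 Hz
10.59 Hz × (1 kHz / 1000 Hz) = 0.01059 kHz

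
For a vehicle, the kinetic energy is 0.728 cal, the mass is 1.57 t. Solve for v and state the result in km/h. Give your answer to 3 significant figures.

0.224 km/h

Rearranging KE = ½mv² for v: v = √(2·KE/m).
KE = 0.728 cal = 3.046 J; m = 1.57 t = 1570 kg.
v = 0.06229 m/s
0.06229 m/s × (1 km/h / 0.2778 m/s) = 0.2242 km/h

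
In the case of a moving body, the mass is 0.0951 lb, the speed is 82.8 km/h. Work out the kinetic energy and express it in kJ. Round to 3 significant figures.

KE is given directly by: KE = ½mv².
m = 0.0951 lb = 0.04314 kg; v = 82.8 km/h = 23.00 m/s.
KE = 11.41 J  (the unit combination reduces to kg·m²/s² = J)
11.41 J × (1 kJ / 1000 J) = 0.01141 kJ

0.0114 kJ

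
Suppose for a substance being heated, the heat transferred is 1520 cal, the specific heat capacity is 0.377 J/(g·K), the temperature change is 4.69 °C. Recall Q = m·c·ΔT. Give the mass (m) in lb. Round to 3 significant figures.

7.93 lb

Rearranging: m = Q/(c·ΔT).
Q = 1520 cal = 6360 J; c = 0.377 J/(g·K) = 377.0 J/(kg·K); ΔT = 4.69 °C = 4.690 K.
m = 3.597 kg
3.597 kg × (1 lb / 0.4536 kg) = 7.930 lb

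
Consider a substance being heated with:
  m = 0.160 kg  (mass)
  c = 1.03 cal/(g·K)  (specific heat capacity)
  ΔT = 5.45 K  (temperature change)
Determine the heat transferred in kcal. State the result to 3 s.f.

Directly: Q = mcΔT.
m = 0.160 kg; c = 1.03 cal/(g·K) = 4310 J/(kg·K); ΔT = 5.45 K.
Q = 3758 J  (the unit combination reduces to kg·m²/s² = J)
3758 J × (1 kcal / 4184 J) = 0.8982 kcal

0.898 kcal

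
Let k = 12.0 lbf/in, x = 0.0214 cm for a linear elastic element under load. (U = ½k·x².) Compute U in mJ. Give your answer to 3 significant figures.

U is given directly by: U = ½kx².
k = 12.0 lbf/in = 2102 N/m; x = 0.0214 cm = 2.140×10^-4 m.
U = 4.812×10^-5 J  (the unit combination reduces to kg·m²/s² = J)
4.812×10^-5 J × (1 mJ / 0.001000 J) = 0.04812 mJ

0.0481 mJ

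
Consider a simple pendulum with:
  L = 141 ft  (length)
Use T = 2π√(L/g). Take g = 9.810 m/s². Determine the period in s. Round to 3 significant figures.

13.2 s

T is given directly by: T = 2π√(L/g).
L = 141 ft = 42.98 m; g = 9.810 m/s².
T = 13.15 s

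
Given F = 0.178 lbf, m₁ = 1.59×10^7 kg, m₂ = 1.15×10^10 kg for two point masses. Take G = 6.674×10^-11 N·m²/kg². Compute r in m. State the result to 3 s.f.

Rearranging F = G·m₁·m₂/r² for r: r = √(G·m₁m₂/F).
F = 0.178 lbf = 0.7918 N; m₁ = 1.59×10^7 kg; m₂ = 1.15×10^10 kg; G = 6.674×10^-11 N·m²/kg².
r = 3926 m

3930 m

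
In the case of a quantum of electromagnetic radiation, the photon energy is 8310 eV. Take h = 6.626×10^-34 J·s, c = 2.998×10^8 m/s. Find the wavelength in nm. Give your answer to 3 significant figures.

0.149 nm

Rearranging: λ = hc/E.
E = 8310 eV = 1.331×10^-15 J; h = 6.626×10^-34 J·s; c = 2.998×10^8 m/s.
λ = 1.492×10^-10 m
1.492×10^-10 m × (1 nm / 1.000×10^-9 m) = 0.1492 nm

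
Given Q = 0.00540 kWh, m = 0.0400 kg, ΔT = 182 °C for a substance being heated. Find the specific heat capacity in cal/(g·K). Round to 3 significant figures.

0.638 cal/(g·K)

Rearranging Q = m·c·ΔT for c: c = Q/(m·ΔT).
Q = 0.00540 kWh = 19440 J; m = 0.0400 kg; ΔT = 182 °C = 182.0 K.
c = 2670 J/(kg·K)
2670 J/(kg·K) × (1 cal/(g·K) / 4184 J/(kg·K)) = 0.6382 cal/(g·K)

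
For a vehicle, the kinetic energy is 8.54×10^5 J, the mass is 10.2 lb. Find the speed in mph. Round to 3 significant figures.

1360 mph

Rearranging KE = ½mv² for v: v = √(2·KE/m).
KE = 8.54×10^5 J; m = 10.2 lb = 4.627 kg.
v = 607.6 m/s
607.6 m/s × (1 mph / 0.4470 m/s) = 1359 mph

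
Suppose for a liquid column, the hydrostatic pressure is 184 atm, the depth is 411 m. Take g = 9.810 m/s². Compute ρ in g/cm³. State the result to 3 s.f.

4.62 g/cm³

Solving P = ρ·g·h for ρ: ρ = P/(g·h).
P = 184 atm = 1.864×10^7 Pa; h = 411 m; g = 9.810 m/s².
ρ = 4624 kg/m³
4624 kg/m³ × (1 g/cm³ / 1000 kg/m³) = 4.624 g/cm³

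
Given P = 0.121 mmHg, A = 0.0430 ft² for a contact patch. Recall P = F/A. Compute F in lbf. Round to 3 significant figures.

Solving P = F/A for F: F = P·A.
P = 0.121 mmHg = 16.13 Pa; A = 0.0430 ft² = 0.003995 m².
F = 0.06444 N
0.06444 N × (1 lbf / 4.448 N) = 0.01449 lbf

0.0145 lbf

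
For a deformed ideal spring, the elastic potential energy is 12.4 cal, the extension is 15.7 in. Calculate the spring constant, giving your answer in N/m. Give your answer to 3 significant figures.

Solving U = ½k·x² for k: k = 2U/x².
U = 12.4 cal = 51.88 J; x = 15.7 in = 0.3988 m.
k = 652.5 N/m

652 N/m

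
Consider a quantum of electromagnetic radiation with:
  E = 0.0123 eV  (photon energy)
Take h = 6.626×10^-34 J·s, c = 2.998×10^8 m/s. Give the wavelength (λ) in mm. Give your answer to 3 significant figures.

Solving E = h·c/λ for λ: λ = hc/E.
E = 0.0123 eV = 1.971×10^-21 J; h = 6.626×10^-34 J·s; c = 2.998×10^8 m/s.
λ = 1.008×10^-4 m
1.008×10^-4 m × (1 mm / 0.001000 m) = 0.1008 mm

0.101 mm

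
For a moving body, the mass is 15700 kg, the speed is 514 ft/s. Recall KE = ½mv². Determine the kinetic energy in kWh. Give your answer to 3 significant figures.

53.5 kWh

KE is given directly by: KE = ½mv².
m = 15700 kg; v = 514 ft/s = 156.7 m/s.
KE = 1.927×10^8 J
1.927×10^8 J × (1 kWh / 3.600×10^6 J) = 53.52 kWh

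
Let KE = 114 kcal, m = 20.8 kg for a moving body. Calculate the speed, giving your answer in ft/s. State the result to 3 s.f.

Solving KE = ½mv² for v: v = √(2·KE/m).
KE = 114 kcal = 4.770×10^5 J; m = 20.8 kg.
v = 214.2 m/s
214.2 m/s × (1 ft/s / 0.3048 m/s) = 702.6 ft/s

703 ft/s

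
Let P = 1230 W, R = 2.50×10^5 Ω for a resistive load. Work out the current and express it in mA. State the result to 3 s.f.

70.1 mA

Solving P = I²R for I: I = √(P/R).
P = 1230 W; R = 2.50×10^5 Ω.
I = 0.07014 A
0.07014 A × (1 mA / 0.001000 A) = 70.14 mA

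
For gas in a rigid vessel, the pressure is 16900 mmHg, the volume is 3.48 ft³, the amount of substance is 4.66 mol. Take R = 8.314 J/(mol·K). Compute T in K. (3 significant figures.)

From the ideal-gas law: T = PV/(nR).
P = 16900 mmHg = 2.253×10^6 Pa; V = 3.48 ft³ = 0.09854 m³; n = 4.66 mol; R = 8.314 J/(mol·K).
T = 5731 K

5730 K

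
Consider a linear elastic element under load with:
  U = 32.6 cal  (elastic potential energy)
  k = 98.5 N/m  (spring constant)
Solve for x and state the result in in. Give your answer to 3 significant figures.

65.5 in

Rearranging U = ½k·x² for x: x = √(2U/k).
U = 32.6 cal = 136.4 J; k = 98.5 N/m.
x = 1.664 m
1.664 m × (1 in / 0.02540 m) = 65.52 in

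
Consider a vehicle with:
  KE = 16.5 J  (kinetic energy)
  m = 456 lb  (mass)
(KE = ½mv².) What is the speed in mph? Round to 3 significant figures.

0.894 mph

Solving KE = ½mv² for v: v = √(2·KE/m).
KE = 16.5 J; m = 456 lb = 206.8 kg.
v = 0.3994 m/s
0.3994 m/s × (1 mph / 0.4470 m/s) = 0.8935 mph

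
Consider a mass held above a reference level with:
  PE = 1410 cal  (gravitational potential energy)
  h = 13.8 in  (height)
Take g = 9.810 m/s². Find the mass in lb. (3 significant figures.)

3780 lb

Rearranging: m = PE/(g·h).
PE = 1410 cal = 5899 J; h = 13.8 in = 0.3505 m; g = 9.810 m/s².
m = 1716 kg
1716 kg × (1 lb / 0.4536 kg) = 3782 lb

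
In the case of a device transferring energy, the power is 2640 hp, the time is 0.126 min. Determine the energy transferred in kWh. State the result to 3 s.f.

4.13 kWh

Rearranging P = W/t for W: W = P·t.
P = 2640 hp = 1.969×10^6 W; t = 0.126 min = 7.560 s.
W = 1.488×10^7 J  (the unit combination reduces to kg·m²/s² = J)
1.488×10^7 J × (1 kWh / 3.600×10^6 J) = 4.134 kWh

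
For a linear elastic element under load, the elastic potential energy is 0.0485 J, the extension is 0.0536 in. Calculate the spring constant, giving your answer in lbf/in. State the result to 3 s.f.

299 lbf/in

Rearranging: k = 2U/x².
U = 0.0485 J; x = 0.0536 in = 0.001361 m.
k = 52333 N/m
52333 N/m × (1 lbf/in / 175.1 N/m) = 298.8 lbf/in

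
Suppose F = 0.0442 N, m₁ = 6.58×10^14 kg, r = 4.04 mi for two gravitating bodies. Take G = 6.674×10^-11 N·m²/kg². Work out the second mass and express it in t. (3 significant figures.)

From Newton's law of gravitation: m₂ = F·r²/(G·m₁).
F = 0.0442 N; m₁ = 6.58×10^14 kg; r = 4.04 mi = 6502 m; G = 6.674×10^-11 N·m²/kg².
m₂ = 42.55 kg
42.55 kg × (1 t / 1000 kg) = 0.04255 t

0.0425 t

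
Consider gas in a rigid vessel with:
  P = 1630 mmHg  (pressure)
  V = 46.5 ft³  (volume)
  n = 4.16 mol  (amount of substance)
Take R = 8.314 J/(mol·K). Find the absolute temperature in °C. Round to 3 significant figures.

8000 °C

Solving PV = nRT for T: T = PV/(nR).
P = 1630 mmHg = 2.173×10^5 Pa; V = 46.5 ft³ = 1.317 m³; n = 4.16 mol; R = 8.314 J/(mol·K).
T = 8273 K
8273 K − 273.15 = 8000 °C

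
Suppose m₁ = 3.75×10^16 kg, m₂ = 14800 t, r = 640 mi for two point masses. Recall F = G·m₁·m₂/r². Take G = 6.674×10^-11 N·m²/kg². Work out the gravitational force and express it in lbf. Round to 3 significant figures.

F is given directly by: F = Gm₁m₂/r².
m₁ = 3.75×10^16 kg; m₂ = 14800 t = 1.480×10^7 kg; r = 640 mi = 1.030×10^6 m; G = 6.674×10^-11 N·m²/kg².
F = 34.92 N  (the unit combination reduces to kg·m/s² = N)
34.92 N × (1 lbf / 4.448 N) = 7.849 lbf

7.85 lbf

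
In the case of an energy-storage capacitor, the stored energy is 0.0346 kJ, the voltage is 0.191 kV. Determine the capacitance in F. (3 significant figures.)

Rearranging E = ½C·V² for C: C = 2E/V².
E = 0.0346 kJ = 34.60 J; V = 0.191 kV = 191.0 V.
C = 0.001897 F

0.00190 F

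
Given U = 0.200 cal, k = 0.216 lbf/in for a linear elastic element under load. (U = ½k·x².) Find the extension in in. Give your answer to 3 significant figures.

8.28 in

Rearranging U = ½k·x² for x: x = √(2U/k).
U = 0.200 cal = 0.8368 J; k = 0.216 lbf/in = 37.83 N/m.
x = 0.2103 m
0.2103 m × (1 in / 0.02540 m) = 8.281 in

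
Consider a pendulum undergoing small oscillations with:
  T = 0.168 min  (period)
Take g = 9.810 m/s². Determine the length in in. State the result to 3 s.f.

994 in

Rearranging: L = g·(T/2π)².
T = 0.168 min = 10.08 s; g = 9.810 m/s².
L = 25.25 m
25.25 m × (1 in / 0.02540 m) = 994.0 in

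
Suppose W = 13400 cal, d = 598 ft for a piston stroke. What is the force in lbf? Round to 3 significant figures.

69.2 lbf

Rearranging: F = W/d.
W = 13400 cal = 56066 J; d = 598 ft = 182.3 m.
F = 307.6 N
307.6 N × (1 lbf / 4.448 N) = 69.15 lbf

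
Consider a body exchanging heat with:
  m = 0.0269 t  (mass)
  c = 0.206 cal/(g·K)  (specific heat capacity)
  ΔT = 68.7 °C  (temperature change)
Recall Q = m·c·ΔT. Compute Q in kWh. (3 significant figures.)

Directly: Q = mcΔT.
m = 0.0269 t = 26.90 kg; c = 0.206 cal/(g·K) = 861.9 J/(kg·K); ΔT = 68.7 °C = 68.70 K.
Q = 1.593×10^6 J
1.593×10^6 J × (1 kWh / 3.600×10^6 J) = 0.4425 kWh

0.442 kWh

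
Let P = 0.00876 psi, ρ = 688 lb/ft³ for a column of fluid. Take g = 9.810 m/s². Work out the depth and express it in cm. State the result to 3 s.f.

Rearranging P = ρ·g·h for h: h = P/(ρ·g).
P = 0.00876 psi = 60.40 Pa; ρ = 688 lb/ft³ = 11021 kg/m³; g = 9.810 m/s².
h = 5.587×10^-4 m
5.587×10^-4 m × (1 cm / 0.01000 m) = 0.05587 cm

0.0559 cm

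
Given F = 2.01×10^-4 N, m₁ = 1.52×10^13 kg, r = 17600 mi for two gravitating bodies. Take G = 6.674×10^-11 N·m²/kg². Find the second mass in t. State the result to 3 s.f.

1.59×10^5 t

Rearranging F = G·m₁·m₂/r² for m₂: m₂ = F·r²/(G·m₁).
F = 2.01×10^-4 N; m₁ = 1.52×10^13 kg; r = 17600 mi = 2.832×10^7 m; G = 6.674×10^-11 N·m²/kg².
m₂ = 1.590×10^8 kg
1.590×10^8 kg × (1 t / 1000 kg) = 1.590×10^5 t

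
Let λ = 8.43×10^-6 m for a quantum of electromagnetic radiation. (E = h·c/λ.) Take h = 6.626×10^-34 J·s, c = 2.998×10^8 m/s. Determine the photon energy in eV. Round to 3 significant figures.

Directly: E = hc/λ.
λ = 8.43×10^-6 m; h = 6.626×10^-34 J·s; c = 2.998×10^8 m/s.
E = 2.356×10^-20 J  (the unit combination reduces to kg·m²/s² = J)
2.356×10^-20 J × (1 eV / 1.602×10^-19 J) = 0.1471 eV

0.147 eV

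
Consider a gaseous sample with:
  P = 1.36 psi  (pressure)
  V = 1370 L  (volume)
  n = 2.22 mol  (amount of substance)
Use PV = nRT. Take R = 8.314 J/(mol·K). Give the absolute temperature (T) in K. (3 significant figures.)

696 K

Rearranging PV = nRT for T: T = PV/(nR).
P = 1.36 psi = 9377 Pa; V = 1370 L = 1.370 m³; n = 2.22 mol; R = 8.314 J/(mol·K).
T = 696.0 K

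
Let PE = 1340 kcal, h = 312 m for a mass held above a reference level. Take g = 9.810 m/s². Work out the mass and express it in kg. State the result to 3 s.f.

Rearranging: m = PE/(g·h).
PE = 1340 kcal = 5.607×10^6 J; h = 312 m; g = 9.810 m/s².
m = 1832 kg

1830 kg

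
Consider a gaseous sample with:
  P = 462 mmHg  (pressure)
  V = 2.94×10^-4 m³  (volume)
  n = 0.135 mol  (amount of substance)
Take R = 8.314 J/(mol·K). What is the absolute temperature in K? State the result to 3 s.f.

Rearranging: T = PV/(nR).
P = 462 mmHg = 61595 Pa; V = 2.94×10^-4 m³; n = 0.135 mol; R = 8.314 J/(mol·K).
T = 16.13 K

16.1 K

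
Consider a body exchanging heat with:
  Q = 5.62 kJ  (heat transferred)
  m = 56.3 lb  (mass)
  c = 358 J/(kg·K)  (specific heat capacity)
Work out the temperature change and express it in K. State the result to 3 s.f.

Rearranging Q = m·c·ΔT for ΔT: ΔT = Q/(m·c).
Q = 5.62 kJ = 5620 J; m = 56.3 lb = 25.54 kg; c = 358 J/(kg·K).
ΔT = 0.6147 K

0.615 K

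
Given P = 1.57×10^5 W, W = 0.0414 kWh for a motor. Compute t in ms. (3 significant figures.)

949 ms

Solving P = W/t for t: t = W/P.
P = 1.57×10^5 W; W = 0.0414 kWh = 1.490×10^5 J.
t = 0.9493 s
0.9493 s × (1 ms / 0.001000 s) = 949.3 ms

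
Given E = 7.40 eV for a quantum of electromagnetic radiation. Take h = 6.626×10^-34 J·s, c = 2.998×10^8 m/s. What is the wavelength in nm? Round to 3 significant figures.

168 nm

Rearranging E = h·c/λ for λ: λ = hc/E.
E = 7.40 eV = 1.186×10^-18 J; h = 6.626×10^-34 J·s; c = 2.998×10^8 m/s.
λ = 1.675×10^-7 m
1.675×10^-7 m × (1 nm / 1.000×10^-9 m) = 167.5 nm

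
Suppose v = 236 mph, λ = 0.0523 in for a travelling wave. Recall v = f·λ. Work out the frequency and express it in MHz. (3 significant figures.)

Rearranging v = f·λ for f: f = v/λ.
v = 236 mph = 105.5 m/s; λ = 0.0523 in = 0.001328 m.
f = 79419 Hz
79419 Hz × (1 MHz / 1.000×10^6 Hz) = 0.07942 MHz

0.0794 MHz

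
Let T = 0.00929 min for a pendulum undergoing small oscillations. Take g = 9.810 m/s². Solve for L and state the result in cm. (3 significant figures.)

Rearranging T = 2π√(L/g) for L: L = g·(T/2π)².
T = 0.00929 min = 0.5574 s; g = 9.810 m/s².
L = 0.07720 m
0.07720 m × (1 cm / 0.01000 m) = 7.720 cm

7.72 cm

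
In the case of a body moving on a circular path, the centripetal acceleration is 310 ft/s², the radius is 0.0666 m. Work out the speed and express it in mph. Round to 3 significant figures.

Solving a = v²/r for v: v = √(a·r).
a = 310 ft/s² = 94.49 m/s²; r = 0.0666 m.
v = 2.509 m/s
2.509 m/s × (1 mph / 0.4470 m/s) = 5.612 mph

5.61 mph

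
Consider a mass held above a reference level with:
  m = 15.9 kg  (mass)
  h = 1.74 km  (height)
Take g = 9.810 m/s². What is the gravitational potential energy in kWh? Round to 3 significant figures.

0.0754 kWh

PE is given directly by: PE = mgh.
m = 15.9 kg; h = 1.74 km = 1740 m; g = 9.810 m/s².
PE = 2.714×10^5 J  (the unit combination reduces to kg·m²/s² = J)
2.714×10^5 J × (1 kWh / 3.600×10^6 J) = 0.07539 kWh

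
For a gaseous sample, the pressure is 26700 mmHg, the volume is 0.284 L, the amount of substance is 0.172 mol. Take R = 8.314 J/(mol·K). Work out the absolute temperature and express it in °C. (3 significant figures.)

Rearranging: T = PV/(nR).
P = 26700 mmHg = 3.560×10^6 Pa; V = 0.284 L = 2.840×10^-4 m³; n = 0.172 mol; R = 8.314 J/(mol·K).
T = 707.0 K
707.0 K − 273.15 = 433.8 °C

434 °C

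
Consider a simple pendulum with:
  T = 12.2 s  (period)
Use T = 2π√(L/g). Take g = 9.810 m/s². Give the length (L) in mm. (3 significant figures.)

Solving T = 2π√(L/g) for L: L = g·(T/2π)².
T = 12.2 s; g = 9.810 m/s².
L = 36.99 m
36.99 m × (1 mm / 0.001000 m) = 36985 mm

37000 mm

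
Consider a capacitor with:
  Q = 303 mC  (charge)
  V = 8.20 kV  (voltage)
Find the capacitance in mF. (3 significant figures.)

0.0370 mF

C is given directly by: C = Q/V.
Q = 303 mC = 0.3030 C; V = 8.20 kV = 8200 V.
C = 3.695×10^-5 F
3.695×10^-5 F × (1 mF / 0.001000 F) = 0.03695 mF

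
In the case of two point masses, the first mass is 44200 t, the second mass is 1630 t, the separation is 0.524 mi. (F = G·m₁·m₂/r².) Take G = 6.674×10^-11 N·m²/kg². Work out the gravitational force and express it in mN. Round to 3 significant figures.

From Newton's law of gravitation: F = Gm₁m₂/r².
m₁ = 44200 t = 4.420×10^7 kg; m₂ = 1630 t = 1.630×10^6 kg; r = 0.524 mi = 843.3 m; G = 6.674×10^-11 N·m²/kg².
F = 0.006761 N
0.006761 N × (1 mN / 0.001000 N) = 6.761 mN

6.76 mN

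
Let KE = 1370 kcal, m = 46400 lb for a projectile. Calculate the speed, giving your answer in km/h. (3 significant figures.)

Solving KE = ½mv² for v: v = √(2·KE/m).
KE = 1370 kcal = 5.732×10^6 J; m = 46400 lb = 21047 kg.
v = 23.34 m/s
23.34 m/s × (1 km/h / 0.2778 m/s) = 84.02 km/h

84.0 km/h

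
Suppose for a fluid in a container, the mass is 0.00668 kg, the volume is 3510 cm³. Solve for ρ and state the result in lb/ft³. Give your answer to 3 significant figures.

ρ is given directly by: ρ = m/V.
m = 0.00668 kg; V = 3510 cm³ = 0.003510 m³.
ρ = 1.903 kg/m³
1.903 kg/m³ × (1 lb/ft³ / 16.02 kg/m³) = 0.1188 lb/ft³

0.119 lb/ft³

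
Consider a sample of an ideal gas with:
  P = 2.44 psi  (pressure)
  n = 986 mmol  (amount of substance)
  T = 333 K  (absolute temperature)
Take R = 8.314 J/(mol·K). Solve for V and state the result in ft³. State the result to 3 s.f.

Solving PV = nRT for V: V = nRT/P.
P = 2.44 psi = 16823 Pa; n = 986 mmol = 0.9860 mol; T = 333 K; R = 8.314 J/(mol·K).
V = 0.1623 m³
0.1623 m³ × (1 ft³ / 0.02832 m³) = 5.730 ft³

5.73 ft³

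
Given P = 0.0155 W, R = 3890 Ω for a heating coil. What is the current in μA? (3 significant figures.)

Solving P = I²R for I: I = √(P/R).
P = 0.0155 W; R = 3890 Ω.
I = 0.001996 A
0.001996 A × (1 μA / 1.000×10^-6 A) = 1996 μA

2000 μA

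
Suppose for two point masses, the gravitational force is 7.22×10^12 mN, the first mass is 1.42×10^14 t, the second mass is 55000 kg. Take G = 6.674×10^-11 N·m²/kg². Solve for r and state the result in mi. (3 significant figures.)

0.00528 mi

Rearranging: r = √(G·m₁m₂/F).
F = 7.22×10^12 mN = 7.220×10^9 N; m₁ = 1.42×10^14 t = 1.420×10^17 kg; m₂ = 55000 kg; G = 6.674×10^-11 N·m²/kg².
r = 8.497 m
8.497 m × (1 mi / 1609 m) = 0.005280 mi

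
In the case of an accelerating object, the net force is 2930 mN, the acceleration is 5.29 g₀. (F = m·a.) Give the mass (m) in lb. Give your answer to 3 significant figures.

From Newton's second law: m = F/a.
F = 2930 mN = 2.930 N; a = 5.29 g₀ = 51.88 m/s².
m = 0.05648 kg
0.05648 kg × (1 lb / 0.4536 kg) = 0.1245 lb

0.125 lb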